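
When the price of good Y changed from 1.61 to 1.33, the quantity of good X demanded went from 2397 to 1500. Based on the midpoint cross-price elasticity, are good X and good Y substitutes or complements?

substitutes

%ΔQ_x = (1500 − 2397)/[(2397+1500)/2] = -897/1948.5 ≈ -0.4604.
%ΔP_y = (1.33 − 1.61)/[(1.61+1.33)/2] ≈ -0.1905.
E_xy = -0.4604/-0.1905 ≈ 2.417.
E_xy > 0, so the goods are substitutes.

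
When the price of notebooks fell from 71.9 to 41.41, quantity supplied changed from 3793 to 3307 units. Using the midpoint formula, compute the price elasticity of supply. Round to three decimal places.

%ΔQ = (3307 − 3793)/[(3793 + 3307)/2] = -486/3550 ≈ -0.1369.
%Δp = (41.41 − 71.9)/[(71.9 + 41.41)/2] = -30.49/56.655 ≈ -0.5382.
Arc elasticity E = %ΔQ/%Δp ≈ -0.1369/-0.5382 ≈ 0.254.
|E| < 1: supply is inelastic over this range.

0.254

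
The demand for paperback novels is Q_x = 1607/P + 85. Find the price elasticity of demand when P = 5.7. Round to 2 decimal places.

-0.77

At P = 5.7, Q_x = 366.9298.
dQ_x/dP = −1607/P² = −49.4614.
Point elasticity E = (dQ_x/dP)·(P/Q_x) = -49.4614 × 5.7/366.9298 ≈ -0.77.
|E| < 1, so demand is inelastic at this price.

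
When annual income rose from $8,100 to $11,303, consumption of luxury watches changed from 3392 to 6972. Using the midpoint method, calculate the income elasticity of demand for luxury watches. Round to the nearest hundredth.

2.09

%ΔQ = (6972 − 3392)/[(3392+6972)/2] = 3580/5182 ≈ 0.6909.
%ΔM = (11,303 − 8,100)/[(8,100+11,303)/2] = 3203/9701.5 ≈ 0.3302.
E_I = %ΔQ/%ΔM ≈ 2.09.
E_I > 1: normal good (luxury).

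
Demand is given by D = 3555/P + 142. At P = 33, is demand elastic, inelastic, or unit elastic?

inelastic

At P = 33, D = 249.7273.
dD/dP = −3555/P² = −3.2645.
Point elasticity E = (dD/dP)·(P/D) = -3.2645 × 33/249.7273 ≈ -0.431.
|E| ≈ 0.431 < 1, so demand is inelastic.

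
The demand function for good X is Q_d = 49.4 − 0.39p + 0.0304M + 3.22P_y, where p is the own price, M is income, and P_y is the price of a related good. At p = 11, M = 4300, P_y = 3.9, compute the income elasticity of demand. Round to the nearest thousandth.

Q_d = 49.4 − 0.39(11) + 0.0304(4300) + 3.22(3.9) = 49.4 − 4.29 + 130.72 + 12.558 = 188.388.
∂Q_d/∂M = +0.0304, so E_I = 0.0304·(4300/188.388) ≈ 0.694.
E_I ∈ (0,1): normal good (necessity).

0.694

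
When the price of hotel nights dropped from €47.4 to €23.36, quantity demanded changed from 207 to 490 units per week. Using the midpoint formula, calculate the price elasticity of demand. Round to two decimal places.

%Δq = (490 − 207)/[(207 + 490)/2] = 283/348.5 ≈ 0.8121.
%Δp = (23.36 − 47.4)/[(47.4 + 23.36)/2] = -24.04/35.38 ≈ -0.6795.
Arc elasticity E = %Δq/%Δp ≈ 0.8121/-0.6795 ≈ -1.20.
|E| > 1: demand is elastic over this range.

-1.20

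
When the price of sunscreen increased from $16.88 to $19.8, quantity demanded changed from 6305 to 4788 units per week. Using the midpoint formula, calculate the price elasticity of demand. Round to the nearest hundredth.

%ΔQ = (4788 − 6305)/[(6305 + 4788)/2] = -1517/5546.5 ≈ -0.2735.
%ΔP = (19.8 − 16.88)/[(16.88 + 19.8)/2] = 2.92/18.34 ≈ 0.1592.
Arc elasticity E = %ΔQ/%ΔP ≈ -0.2735/0.1592 ≈ -1.72.
|E| > 1: demand is elastic over this range.

-1.72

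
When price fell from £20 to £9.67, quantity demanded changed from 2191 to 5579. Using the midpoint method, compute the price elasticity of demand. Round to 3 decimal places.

-1.252

%Δq = (5579 − 2191)/[(2191 + 5579)/2] = 3388/3885 ≈ 0.8721.
%Δp = (9.67 − 20)/[(20 + 9.67)/2] = -10.33/14.835 ≈ -0.6963.
Arc elasticity E = %Δq/%Δp ≈ 0.8721/-0.6963 ≈ -1.252.
|E| > 1: demand is elastic over this range.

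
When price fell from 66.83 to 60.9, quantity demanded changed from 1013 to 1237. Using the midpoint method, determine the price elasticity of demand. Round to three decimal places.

-2.144

%Δq = (1237 − 1013)/[(1013 + 1237)/2] = 224/1125 ≈ 0.1991.
%Δp = (60.9 − 66.83)/[(66.83 + 60.9)/2] = -5.93/63.865 ≈ -0.0929.
Arc elasticity E = %Δq/%Δp ≈ 0.1991/-0.0929 ≈ -2.144.
|E| > 1: demand is elastic over this range.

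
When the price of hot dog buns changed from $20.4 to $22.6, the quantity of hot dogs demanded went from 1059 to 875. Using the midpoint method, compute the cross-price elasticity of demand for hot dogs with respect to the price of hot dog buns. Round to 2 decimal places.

-1.86

%ΔQ_x = (875 − 1059)/[(1059+875)/2] = -184/967 ≈ -0.1903.
%ΔP_y = (22.6 − 20.4)/[(20.4+22.6)/2] ≈ 0.1023.
E_xy = -0.1903/0.1023 ≈ -1.86.
E_xy < 0, so hot dogs and hot dog buns are complements.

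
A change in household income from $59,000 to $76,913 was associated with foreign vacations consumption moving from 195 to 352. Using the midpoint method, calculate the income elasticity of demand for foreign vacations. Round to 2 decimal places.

%ΔQ = (352 − 195)/[(195+352)/2] = 157/273.5 ≈ 0.5740.
%ΔI = (76,913 − 59,000)/[(59,000+76,913)/2] = 17913/67956.5 ≈ 0.2636.
E_I = %ΔQ/%ΔI ≈ 2.18.
E_I > 1: normal good (luxury).

2.18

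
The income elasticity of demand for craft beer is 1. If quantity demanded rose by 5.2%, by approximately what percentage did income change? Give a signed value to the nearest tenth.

%ΔQ ≈ E × %ΔI ⇒ %ΔI = %ΔQ / E = (5.2%)/(1) = 5.2%.

5.2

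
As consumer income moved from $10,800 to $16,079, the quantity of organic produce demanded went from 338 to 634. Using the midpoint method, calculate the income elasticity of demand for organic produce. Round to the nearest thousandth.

1.551

%ΔQ = (634 − 338)/[(338+634)/2] = 296/486 ≈ 0.6091.
%ΔM = (16,079 − 10,800)/[(10,800+16,079)/2] = 5279/13439.5 ≈ 0.3928.
E_I = %ΔQ/%ΔM ≈ 1.551.
E_I > 1: normal good (luxury).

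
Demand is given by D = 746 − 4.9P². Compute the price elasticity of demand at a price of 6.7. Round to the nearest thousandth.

At P = 6.7, D = 526.039.
dD/dP = −2·4.9·P = −65.66.
Point elasticity E = (dD/dP)·(P/D) = -65.66 × 6.7/526.039 ≈ -0.836.
|E| < 1, so demand is inelastic at this price.

-0.836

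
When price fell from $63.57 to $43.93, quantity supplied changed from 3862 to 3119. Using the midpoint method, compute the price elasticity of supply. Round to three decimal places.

%Δq = (3119 − 3862)/[(3862 + 3119)/2] = -743/3490.5 ≈ -0.2129.
%ΔP = (43.93 − 63.57)/[(63.57 + 43.93)/2] = -19.64/53.75 ≈ -0.3654.
Arc elasticity E = %Δq/%ΔP ≈ -0.2129/-0.3654 ≈ 0.583.
|E| < 1: supply is inelastic over this range.

0.583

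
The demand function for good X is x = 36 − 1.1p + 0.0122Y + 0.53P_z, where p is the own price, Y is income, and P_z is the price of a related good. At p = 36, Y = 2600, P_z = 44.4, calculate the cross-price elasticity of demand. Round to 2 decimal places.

0.46

x = 36 − 1.1(36) + 0.0122(2600) + 0.53(44.4) = 36 − 39.6 + 31.72 + 23.532 = 51.652.
∂x/∂P_z = +0.53, so E_xy = 0.53·(44.4/51.652) ≈ 0.46.
E_xy > 0: the goods are substitutes.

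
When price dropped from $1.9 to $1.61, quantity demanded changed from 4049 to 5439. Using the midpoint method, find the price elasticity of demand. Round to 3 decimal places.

-1.773

%Δq = (5439 − 4049)/[(4049 + 5439)/2] = 1390/4744 ≈ 0.2930.
%Δp = (1.61 − 1.9)/[(1.9 + 1.61)/2] = -0.29/1.755 ≈ -0.1652.
Arc elasticity E = %Δq/%Δp ≈ 0.2930/-0.1652 ≈ -1.773.
|E| > 1: demand is elastic over this range.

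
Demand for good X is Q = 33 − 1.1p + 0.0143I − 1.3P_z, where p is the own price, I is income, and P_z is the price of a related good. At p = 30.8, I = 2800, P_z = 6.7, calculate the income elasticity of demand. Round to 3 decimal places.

1.315

Evaluating quantity at (p, I, P_z) gives Q = 33 − 1.1(30.8) + 0.0143(2800) − 1.3(6.7) = 33 − 33.88 + 40.04 − 8.71 = 30.45.
∂Q/∂I = +0.0143, so E_I = 0.0143·(2800/30.45) ≈ 1.315.
E_I > 1: normal good (luxury).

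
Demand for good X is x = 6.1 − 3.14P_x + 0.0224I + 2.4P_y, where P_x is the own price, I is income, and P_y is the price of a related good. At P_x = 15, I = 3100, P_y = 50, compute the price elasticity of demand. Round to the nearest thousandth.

-0.317

Evaluating quantity at (P_x, I, P_y) gives x = 6.1 − 3.14(15) + 0.0224(3100) + 2.4(50) = 6.1 − 47.1 + 69.44 + 120 = 148.44.
∂x/∂P_x = −3.14, so E_p = (−3.14)·(15/148.44) ≈ -0.317.
|E_p| < 1: demand is inelastic.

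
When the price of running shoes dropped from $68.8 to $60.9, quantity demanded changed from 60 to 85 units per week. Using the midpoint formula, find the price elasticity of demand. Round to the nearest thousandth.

-2.831

%ΔQ = (85 − 60)/[(60 + 85)/2] = 25/72.5 ≈ 0.3448.
%ΔP = (60.9 − 68.8)/[(68.8 + 60.9)/2] = -7.9/64.85 ≈ -0.1218.
Arc elasticity E = %ΔQ/%ΔP ≈ 0.3448/-0.1218 ≈ -2.831.
|E| > 1: demand is elastic over this range.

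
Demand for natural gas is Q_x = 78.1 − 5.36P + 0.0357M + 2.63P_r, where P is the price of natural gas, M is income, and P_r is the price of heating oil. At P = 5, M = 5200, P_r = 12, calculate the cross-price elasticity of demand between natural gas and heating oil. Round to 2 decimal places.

0.12

At the given point, Q_x = 78.1 − 5.36(5) + 0.0357(5200) + 2.63(12) = 78.1 − 26.8 + 185.64 + 31.56 = 268.5.
∂Q_x/∂P_r = +2.63, so E_xy = 2.63·(12/268.5) ≈ 0.12.
E_xy > 0: the goods are substitutes.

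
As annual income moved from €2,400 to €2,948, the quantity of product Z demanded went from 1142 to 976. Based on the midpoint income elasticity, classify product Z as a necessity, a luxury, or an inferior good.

inferior

%ΔQ = (976 − 1142)/[(1142+976)/2] = -166/1059 ≈ -0.1568.
%ΔI = (2,948 − 2,400)/[(2,400+2,948)/2] = 548/2674 ≈ 0.2049.
E_I = %ΔQ/%ΔI ≈ -0.765.
E_I < 0: inferior good.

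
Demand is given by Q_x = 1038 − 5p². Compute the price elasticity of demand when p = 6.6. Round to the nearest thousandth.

-0.531

At p = 6.6, Q_x = 820.2.
dQ_x/dp = −2·5·p = −66.
Point elasticity E = (dQ_x/dp)·(p/Q_x) = -66 × 6.6/820.2 ≈ -0.531.
|E| < 1, so demand is inelastic at this price.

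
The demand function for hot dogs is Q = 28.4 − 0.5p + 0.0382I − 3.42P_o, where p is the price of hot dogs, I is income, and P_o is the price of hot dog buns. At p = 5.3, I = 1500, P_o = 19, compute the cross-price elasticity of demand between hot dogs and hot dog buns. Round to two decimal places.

Substituting, Q = 28.4 − 0.5(5.3) + 0.0382(1500) − 3.42(19) = 28.4 − 2.65 + 57.3 − 64.98 = 18.07.
∂Q/∂P_o = −3.42, so E_xy = -3.42·(19/18.07) ≈ -3.60.
E_xy < 0: the goods are complements.

-3.60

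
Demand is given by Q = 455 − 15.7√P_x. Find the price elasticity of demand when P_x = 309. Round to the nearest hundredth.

At P_x = 309, Q = 179.0192.
dQ/dP_x = −15.7/(2√P_x) = −15.7/(2·17.5784).
Point elasticity E = (dQ/dP_x)·(P_x/Q) = -0.4466 × 309/179.0192 ≈ -0.77.
|E| < 1, so demand is inelastic at this price.

-0.77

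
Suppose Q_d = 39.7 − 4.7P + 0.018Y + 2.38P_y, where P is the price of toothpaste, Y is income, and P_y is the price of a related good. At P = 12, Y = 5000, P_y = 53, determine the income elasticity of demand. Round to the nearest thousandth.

At the given point, Q_d = 39.7 − 4.7(12) + 0.018(5000) + 2.38(53) = 39.7 − 56.4 + 90 + 126.14 = 199.44.
∂Q_d/∂Y = +0.018, so E_I = 0.018·(5000/199.44) ≈ 0.451.
E_I ∈ (0,1): normal good (necessity).

0.451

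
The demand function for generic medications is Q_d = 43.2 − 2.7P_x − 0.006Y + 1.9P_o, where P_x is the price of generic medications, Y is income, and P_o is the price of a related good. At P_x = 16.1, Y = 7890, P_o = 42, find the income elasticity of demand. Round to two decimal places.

-1.47

At the given point, Q_d = 43.2 − 2.7(16.1) − 0.006(7890) + 1.9(42) = 43.2 − 43.47 − 47.34 + 79.8 = 32.19.
∂Q_d/∂Y = −0.006, so E_I = -0.006·(7890/32.19) ≈ -1.47.
E_I < 0: inferior good.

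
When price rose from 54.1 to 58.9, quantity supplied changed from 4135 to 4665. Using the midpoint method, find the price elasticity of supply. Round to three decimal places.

%Δq = (4665 − 4135)/[(4135 + 4665)/2] = 530/4400 ≈ 0.1205.
%Δp = (58.9 − 54.1)/[(54.1 + 58.9)/2] = 4.8/56.5 ≈ 0.0850.
Arc elasticity E = %Δq/%Δp ≈ 0.1205/0.0850 ≈ 1.418.
|E| > 1: supply is elastic over this range.

1.418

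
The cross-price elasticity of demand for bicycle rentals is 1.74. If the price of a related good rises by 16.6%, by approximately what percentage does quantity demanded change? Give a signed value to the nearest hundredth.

28.88

%ΔQ ≈ E × %ΔP_y = (1.74) × (16.6%) ≈ 28.88%.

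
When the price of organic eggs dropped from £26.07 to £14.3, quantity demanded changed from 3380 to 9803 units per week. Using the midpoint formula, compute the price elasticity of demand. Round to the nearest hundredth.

%ΔQ = (9803 − 3380)/[(3380 + 9803)/2] = 6423/6591.5 ≈ 0.9744.
%ΔP = (14.3 − 26.07)/[(26.07 + 14.3)/2] = -11.77/20.185 ≈ -0.5831.
Arc elasticity E = %ΔQ/%ΔP ≈ 0.9744/-0.5831 ≈ -1.67.
|E| > 1: demand is elastic over this range.

-1.67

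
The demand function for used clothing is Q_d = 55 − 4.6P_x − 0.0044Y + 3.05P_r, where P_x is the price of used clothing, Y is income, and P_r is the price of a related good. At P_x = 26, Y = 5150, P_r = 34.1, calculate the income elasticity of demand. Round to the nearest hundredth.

-1.35

First evaluate Q_d: 55 − 4.6(26) − 0.0044(5150) + 3.05(34.1) = 55 − 119.6 − 22.66 + 104.005 = 16.745.
∂Q_d/∂Y = −0.0044, so E_I = -0.0044·(5150/16.745) ≈ -1.35.
E_I < 0: inferior good.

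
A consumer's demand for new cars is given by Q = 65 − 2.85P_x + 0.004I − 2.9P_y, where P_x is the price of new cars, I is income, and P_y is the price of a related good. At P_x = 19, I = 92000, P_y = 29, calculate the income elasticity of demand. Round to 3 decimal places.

Evaluating quantity at (P_x, I, P_y) gives Q = 65 − 2.85(19) + 0.004(92000) − 2.9(29) = 65 − 54.15 + 368 − 84.1 = 294.75.
∂Q/∂I = +0.004, so E_I = 0.004·(92000/294.75) ≈ 1.249.
E_I > 1: normal good (luxury).

1.249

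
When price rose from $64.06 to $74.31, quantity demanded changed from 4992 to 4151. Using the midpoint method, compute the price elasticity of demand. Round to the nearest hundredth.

%Δq = (4151 − 4992)/[(4992 + 4151)/2] = -841/4571.5 ≈ -0.1840.
%ΔP = (74.31 − 64.06)/[(64.06 + 74.31)/2] = 10.25/69.185 ≈ 0.1482.
Arc elasticity E = %Δq/%ΔP ≈ -0.1840/0.1482 ≈ -1.24.
|E| > 1: demand is elastic over this range.

-1.24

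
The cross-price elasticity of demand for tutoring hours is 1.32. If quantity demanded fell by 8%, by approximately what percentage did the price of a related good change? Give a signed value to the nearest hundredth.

-6.06

%ΔQ ≈ E × %ΔP_y ⇒ %ΔP_y = %ΔQ / E = (-8%)/(1.32) ≈ -6.06%.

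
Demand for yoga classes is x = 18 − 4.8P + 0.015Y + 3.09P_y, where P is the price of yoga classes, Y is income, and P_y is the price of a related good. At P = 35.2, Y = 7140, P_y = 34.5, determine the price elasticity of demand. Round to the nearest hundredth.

x = 18 − 4.8(35.2) + 0.015(7140) + 3.09(34.5) = 18 − 168.96 + 107.1 + 106.605 = 62.745.
∂x/∂P = −4.8, so E_p = (−4.8)·(35.2/62.745) ≈ -2.69.
|E_p| > 1: demand is elastic.

-2.69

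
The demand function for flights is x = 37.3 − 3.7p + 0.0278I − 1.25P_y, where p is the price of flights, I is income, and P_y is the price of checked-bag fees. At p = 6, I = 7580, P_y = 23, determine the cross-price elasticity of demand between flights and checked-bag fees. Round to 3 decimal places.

-0.146

Evaluating quantity at (p, I, P_y) gives x = 37.3 − 3.7(6) + 0.0278(7580) − 1.25(23) = 37.3 − 22.2 + 210.724 − 28.75 = 197.074.
∂x/∂P_y = −1.25, so E_xy = -1.25·(23/197.074) ≈ -0.146.
E_xy < 0: the goods are complements.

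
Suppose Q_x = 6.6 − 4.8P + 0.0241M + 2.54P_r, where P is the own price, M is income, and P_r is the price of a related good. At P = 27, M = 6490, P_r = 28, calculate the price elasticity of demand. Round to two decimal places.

-1.24

First evaluate Q_x: 6.6 − 4.8(27) + 0.0241(6490) + 2.54(28) = 6.6 − 129.6 + 156.409 + 71.12 = 104.529.
∂Q_x/∂P = −4.8, so E_p = (−4.8)·(27/104.529) ≈ -1.24.
|E_p| > 1: demand is elastic.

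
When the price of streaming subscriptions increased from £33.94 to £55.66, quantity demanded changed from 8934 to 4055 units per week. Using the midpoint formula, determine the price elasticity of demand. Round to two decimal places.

-1.55

%ΔQ = (4055 − 8934)/[(8934 + 4055)/2] = -4879/6494.5 ≈ -0.7513.
%ΔP = (55.66 − 33.94)/[(33.94 + 55.66)/2] = 21.72/44.8 ≈ 0.4848.
Arc elasticity E = %ΔQ/%ΔP ≈ -0.7513/0.4848 ≈ -1.55.
|E| > 1: demand is elastic over this range.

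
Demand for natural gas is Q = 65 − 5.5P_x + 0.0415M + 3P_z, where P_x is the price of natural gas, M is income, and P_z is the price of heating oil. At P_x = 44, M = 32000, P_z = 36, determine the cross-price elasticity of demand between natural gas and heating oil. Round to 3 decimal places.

0.086

Evaluating quantity at (P_x, M, P_z) gives Q = 65 − 5.5(44) + 0.0415(32000) + 3(36) = 65 − 242 + 1328 + 108 = 1259.
∂Q/∂P_z = +3, so E_xy = 3·(36/1259) ≈ 0.086.
E_xy > 0: the goods are substitutes.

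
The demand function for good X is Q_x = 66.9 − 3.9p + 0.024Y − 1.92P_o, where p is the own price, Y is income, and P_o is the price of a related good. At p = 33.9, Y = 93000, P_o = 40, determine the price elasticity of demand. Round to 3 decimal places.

-0.063

Q_x = 66.9 − 3.9(33.9) + 0.024(93000) − 1.92(40) = 66.9 − 132.21 + 2232 − 76.8 = 2089.89.
∂Q_x/∂p = −3.9, so E_p = (−3.9)·(33.9/2089.89) ≈ -0.063.
|E_p| < 1: demand is inelastic.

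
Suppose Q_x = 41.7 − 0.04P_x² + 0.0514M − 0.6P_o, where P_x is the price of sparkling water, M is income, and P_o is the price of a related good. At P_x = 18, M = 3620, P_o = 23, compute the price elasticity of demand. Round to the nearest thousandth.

-0.129

First evaluate Q_x: 41.7 − 0.04(18)² + 0.0514(3620) − 0.6(23) = 41.7 − 12.96 + 186.068 − 13.8 = 201.008.
∂Q_x/∂P_x = −2·0.04·P_x = -1.44, so E_p = -1.44·(18/201.008) ≈ -0.129.
|E_p| < 1: demand is inelastic.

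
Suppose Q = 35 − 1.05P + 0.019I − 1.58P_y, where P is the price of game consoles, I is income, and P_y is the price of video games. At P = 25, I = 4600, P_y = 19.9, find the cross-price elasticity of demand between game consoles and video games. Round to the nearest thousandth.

Q = 35 − 1.05(25) + 0.019(4600) − 1.58(19.9) = 35 − 26.25 + 87.4 − 31.442 = 64.708.
∂Q/∂P_y = −1.58, so E_xy = -1.58·(19.9/64.708) ≈ -0.486.
E_xy < 0: the goods are complements.

-0.486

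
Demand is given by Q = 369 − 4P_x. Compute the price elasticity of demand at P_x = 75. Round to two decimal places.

-4.35

At P_x = 75, Q = 69.
dQ/dP_x = −4.
Point elasticity E = (dQ/dP_x)·(P_x/Q) = -4 × 75/69 ≈ -4.35.
|E| > 1, so demand is elastic at this price.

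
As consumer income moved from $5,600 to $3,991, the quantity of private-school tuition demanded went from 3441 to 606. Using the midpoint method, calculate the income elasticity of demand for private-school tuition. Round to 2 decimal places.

%ΔQ = (606 − 3441)/[(3441+606)/2] = -2835/2023.5 ≈ -1.4010.
%ΔI = (3,991 − 5,600)/[(5,600+3,991)/2] = -1609/4795.5 ≈ -0.3355.
E_I = %ΔQ/%ΔI ≈ 4.18.
E_I > 1: normal good (luxury).

4.18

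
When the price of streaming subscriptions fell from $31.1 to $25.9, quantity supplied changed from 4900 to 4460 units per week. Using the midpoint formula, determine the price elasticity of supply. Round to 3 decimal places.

0.515

%ΔQ = (4460 − 4900)/[(4900 + 4460)/2] = -440/4680 ≈ -0.0940.
%ΔP = (25.9 − 31.1)/[(31.1 + 25.9)/2] = -5.2/28.5 ≈ -0.1825.
Arc elasticity E = %ΔQ/%ΔP ≈ -0.0940/-0.1825 ≈ 0.515.
|E| < 1: supply is inelastic over this range.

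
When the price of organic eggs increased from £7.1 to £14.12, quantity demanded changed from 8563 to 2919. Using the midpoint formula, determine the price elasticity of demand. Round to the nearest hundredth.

-1.49

%Δq = (2919 − 8563)/[(8563 + 2919)/2] = -5644/5741 ≈ -0.9831.
%ΔP = (14.12 − 7.1)/[(7.1 + 14.12)/2] = 7.02/10.61 ≈ 0.6616.
Arc elasticity E = %Δq/%ΔP ≈ -0.9831/0.6616 ≈ -1.49.
|E| > 1: demand is elastic over this range.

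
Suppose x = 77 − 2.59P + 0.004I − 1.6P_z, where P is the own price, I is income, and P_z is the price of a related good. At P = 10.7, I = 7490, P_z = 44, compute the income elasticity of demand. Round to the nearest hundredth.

3.39

Evaluating quantity at (P, I, P_z) gives x = 77 − 2.59(10.7) + 0.004(7490) − 1.6(44) = 77 − 27.713 + 29.96 − 70.4 = 8.847.
∂x/∂I = +0.004, so E_I = 0.004·(7490/8.847) ≈ 3.39.
E_I > 1: normal good (luxury).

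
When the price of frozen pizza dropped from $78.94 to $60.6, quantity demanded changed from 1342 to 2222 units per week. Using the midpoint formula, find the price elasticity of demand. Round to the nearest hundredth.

%ΔQ = (2222 − 1342)/[(1342 + 2222)/2] = 880/1782 ≈ 0.4938.
%Δp = (60.6 − 78.94)/[(78.94 + 60.6)/2] = -18.34/69.77 ≈ -0.2629.
Arc elasticity E = %ΔQ/%Δp ≈ 0.4938/-0.2629 ≈ -1.88.
|E| > 1: demand is elastic over this range.

-1.88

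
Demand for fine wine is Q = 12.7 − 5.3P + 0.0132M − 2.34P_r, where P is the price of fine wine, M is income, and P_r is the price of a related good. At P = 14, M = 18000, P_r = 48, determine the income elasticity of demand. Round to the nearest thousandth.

3.725

At the given point, Q = 12.7 − 5.3(14) + 0.0132(18000) − 2.34(48) = 12.7 − 74.2 + 237.6 − 112.32 = 63.78.
∂Q/∂M = +0.0132, so E_I = 0.0132·(18000/63.78) ≈ 3.725.
E_I > 1: normal good (luxury).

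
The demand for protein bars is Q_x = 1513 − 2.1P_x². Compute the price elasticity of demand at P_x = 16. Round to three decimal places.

At P_x = 16, Q_x = 975.4.
dQ_x/dP_x = −2·2.1·P_x = −67.2.
Point elasticity E = (dQ_x/dP_x)·(P_x/Q_x) = -67.2 × 16/975.4 ≈ -1.102.
|E| > 1, so demand is elastic at this price.

-1.102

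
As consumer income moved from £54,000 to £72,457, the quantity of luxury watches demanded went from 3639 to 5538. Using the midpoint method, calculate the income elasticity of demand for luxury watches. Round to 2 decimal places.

1.42

%ΔQ = (5538 − 3639)/[(3639+5538)/2] = 1899/4588.5 ≈ 0.4139.
%ΔM = (72,457 − 54,000)/[(54,000+72,457)/2] = 18457/63228.5 ≈ 0.2919.
E_I = %ΔQ/%ΔM ≈ 1.42.
E_I > 1: normal good (luxury).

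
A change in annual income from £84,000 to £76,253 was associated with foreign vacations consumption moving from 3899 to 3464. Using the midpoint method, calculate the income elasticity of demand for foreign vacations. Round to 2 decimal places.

%ΔQ = (3464 − 3899)/[(3899+3464)/2] = -435/3681.5 ≈ -0.1182.
%ΔM = (76,253 − 84,000)/[(84,000+76,253)/2] = -7747/80126.5 ≈ -0.0967.
E_I = %ΔQ/%ΔM ≈ 1.22.
E_I > 1: normal good (luxury).

1.22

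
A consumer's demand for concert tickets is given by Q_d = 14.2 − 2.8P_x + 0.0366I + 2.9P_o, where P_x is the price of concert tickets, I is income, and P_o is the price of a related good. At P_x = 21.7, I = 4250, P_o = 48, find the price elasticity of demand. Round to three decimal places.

-0.245

Substituting, Q_d = 14.2 − 2.8(21.7) + 0.0366(4250) + 2.9(48) = 14.2 − 60.76 + 155.55 + 139.2 = 248.19.
∂Q_d/∂P_x = −2.8, so E_p = (−2.8)·(21.7/248.19) ≈ -0.245.
|E_p| < 1: demand is inelastic.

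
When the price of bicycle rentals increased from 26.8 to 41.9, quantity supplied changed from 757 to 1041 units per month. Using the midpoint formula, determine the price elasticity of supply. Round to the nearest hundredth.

%ΔQ = (1041 − 757)/[(757 + 1041)/2] = 284/899 ≈ 0.3159.
%Δp = (41.9 − 26.8)/[(26.8 + 41.9)/2] = 15.1/34.35 ≈ 0.4396.
Arc elasticity E = %ΔQ/%Δp ≈ 0.3159/0.4396 ≈ 0.72.
|E| < 1: supply is inelastic over this range.

0.72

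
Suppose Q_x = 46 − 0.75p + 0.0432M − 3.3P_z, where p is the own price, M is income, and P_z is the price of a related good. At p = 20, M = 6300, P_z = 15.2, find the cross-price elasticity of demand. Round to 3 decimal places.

-0.198

First evaluate Q_x: 46 − 0.75(20) + 0.0432(6300) − 3.3(15.2) = 46 − 15 + 272.16 − 50.16 = 253.
∂Q_x/∂P_z = −3.3, so E_xy = -3.3·(15.2/253) ≈ -0.198.
E_xy < 0: the goods are complements.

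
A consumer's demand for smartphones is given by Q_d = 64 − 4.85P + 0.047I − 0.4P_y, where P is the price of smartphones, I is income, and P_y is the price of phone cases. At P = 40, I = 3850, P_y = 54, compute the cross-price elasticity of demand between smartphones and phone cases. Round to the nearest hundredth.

-0.74

First evaluate Q_d: 64 − 4.85(40) + 0.047(3850) − 0.4(54) = 64 − 194 + 180.95 − 21.6 = 29.35.
∂Q_d/∂P_y = −0.4, so E_xy = -0.4·(54/29.35) ≈ -0.74.
E_xy < 0: the goods are complements.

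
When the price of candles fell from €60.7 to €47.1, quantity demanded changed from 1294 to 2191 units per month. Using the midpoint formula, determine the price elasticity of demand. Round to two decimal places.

%ΔQ = (2191 − 1294)/[(1294 + 2191)/2] = 897/1742.5 ≈ 0.5148.
%ΔP = (47.1 − 60.7)/[(60.7 + 47.1)/2] = -13.6/53.9 ≈ -0.2523.
Arc elasticity E = %ΔQ/%ΔP ≈ 0.5148/-0.2523 ≈ -2.04.
|E| > 1: demand is elastic over this range.

-2.04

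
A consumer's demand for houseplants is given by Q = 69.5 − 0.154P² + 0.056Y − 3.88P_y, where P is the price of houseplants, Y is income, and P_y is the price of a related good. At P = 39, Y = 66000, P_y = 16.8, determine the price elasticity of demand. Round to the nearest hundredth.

Evaluating quantity at (P, Y, P_y) gives Q = 69.5 − 0.154(39)² + 0.056(66000) − 3.88(16.8) = 69.5 − 234.234 + 3696 − 65.184 = 3466.082.
∂Q/∂P = −2·0.154·P = -12.012, so E_p = -12.012·(39/3466.082) ≈ -0.14.
|E_p| < 1: demand is inelastic.

-0.14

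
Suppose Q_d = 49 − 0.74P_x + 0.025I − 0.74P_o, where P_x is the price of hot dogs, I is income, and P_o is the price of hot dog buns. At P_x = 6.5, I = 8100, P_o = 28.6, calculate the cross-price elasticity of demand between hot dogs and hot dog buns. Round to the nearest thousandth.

-0.094

Substituting, Q_d = 49 − 0.74(6.5) + 0.025(8100) − 0.74(28.6) = 49 − 4.81 + 202.5 − 21.164 = 225.526.
∂Q_d/∂P_o = −0.74, so E_xy = -0.74·(28.6/225.526) ≈ -0.094.
E_xy < 0: the goods are complements.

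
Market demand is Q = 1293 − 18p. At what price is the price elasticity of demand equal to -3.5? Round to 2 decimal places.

55.87

Set −bp/(a − bp) = −3.5 ⇒ bp = 3.5(a − bp) ⇒ bp(1+3.5) = 3.5·a.
p = 3.5·1293/(18·4.5) ≈ 55.87.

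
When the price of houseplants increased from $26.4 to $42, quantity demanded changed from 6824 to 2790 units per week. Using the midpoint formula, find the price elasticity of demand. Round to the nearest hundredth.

%Δq = (2790 − 6824)/[(6824 + 2790)/2] = -4034/4807 ≈ -0.8392.
%Δp = (42 − 26.4)/[(26.4 + 42)/2] = 15.6/34.2 ≈ 0.4561.
Arc elasticity E = %Δq/%Δp ≈ -0.8392/0.4561 ≈ -1.84.
|E| > 1: demand is elastic over this range.

-1.84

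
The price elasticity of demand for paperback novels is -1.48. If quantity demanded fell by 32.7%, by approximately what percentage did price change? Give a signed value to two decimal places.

22.09

%ΔQ ≈ E × %ΔP ⇒ %ΔP = %ΔQ / E = (-32.7%)/(-1.48) ≈ 22.09%.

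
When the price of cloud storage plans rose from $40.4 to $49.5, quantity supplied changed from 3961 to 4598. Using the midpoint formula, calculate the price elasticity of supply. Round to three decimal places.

0.735

%Δq = (4598 − 3961)/[(3961 + 4598)/2] = 637/4279.5 ≈ 0.1488.
%Δp = (49.5 − 40.4)/[(40.4 + 49.5)/2] = 9.1/44.95 ≈ 0.2024.
Arc elasticity E = %Δq/%Δp ≈ 0.1488/0.2024 ≈ 0.735.
|E| < 1: supply is inelastic over this range.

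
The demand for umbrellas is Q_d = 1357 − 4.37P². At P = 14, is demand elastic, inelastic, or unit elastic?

At P = 14, Q_d = 500.48.
dQ_d/dP = −2·4.37·P = −122.36.
Point elasticity E = (dQ_d/dP)·(P/Q_d) = -122.36 × 14/500.48 ≈ -3.423.
|E| ≈ 3.423 > 1, so demand is elastic.

elastic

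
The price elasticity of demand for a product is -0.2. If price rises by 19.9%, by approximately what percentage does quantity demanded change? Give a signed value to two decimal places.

-3.98

%ΔQ ≈ E × %ΔP = (-0.2) × (19.9%) = -3.98%.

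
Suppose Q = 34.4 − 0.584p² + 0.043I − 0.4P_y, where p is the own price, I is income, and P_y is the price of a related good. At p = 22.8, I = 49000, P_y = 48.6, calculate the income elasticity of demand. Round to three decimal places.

At the given point, Q = 34.4 − 0.584(22.8)² + 0.043(49000) − 0.4(48.6) = 34.4 − 303.5866 + 2107 − 19.44 = 1818.3734.
∂Q/∂I = +0.043, so E_I = 0.043·(49000/1818.3734) ≈ 1.159.
E_I > 1: normal good (luxury).

1.159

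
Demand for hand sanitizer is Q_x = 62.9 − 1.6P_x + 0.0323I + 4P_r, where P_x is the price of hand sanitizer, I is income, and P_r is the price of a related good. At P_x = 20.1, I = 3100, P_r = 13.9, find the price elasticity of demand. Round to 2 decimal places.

Evaluating quantity at (P_x, I, P_r) gives Q_x = 62.9 − 1.6(20.1) + 0.0323(3100) + 4(13.9) = 62.9 − 32.16 + 100.13 + 55.6 = 186.47.
∂Q_x/∂P_x = −1.6, so E_p = (−1.6)·(20.1/186.47) ≈ -0.17.
|E_p| < 1: demand is inelastic.

-0.17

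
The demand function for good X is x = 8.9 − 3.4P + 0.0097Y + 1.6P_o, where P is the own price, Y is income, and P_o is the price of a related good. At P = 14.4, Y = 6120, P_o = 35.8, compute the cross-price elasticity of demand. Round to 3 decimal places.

x = 8.9 − 3.4(14.4) + 0.0097(6120) + 1.6(35.8) = 8.9 − 48.96 + 59.364 + 57.28 = 76.584.
∂x/∂P_o = +1.6, so E_xy = 1.6·(35.8/76.584) ≈ 0.748.
E_xy > 0: the goods are substitutes.

0.748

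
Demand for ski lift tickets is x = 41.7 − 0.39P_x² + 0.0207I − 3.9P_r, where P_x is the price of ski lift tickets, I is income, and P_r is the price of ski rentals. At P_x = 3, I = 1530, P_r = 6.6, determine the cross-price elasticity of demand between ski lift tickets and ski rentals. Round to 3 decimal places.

-0.583

First evaluate x: 41.7 − 0.39(3)² + 0.0207(1530) − 3.9(6.6) = 41.7 − 3.51 + 31.671 − 25.74 = 44.121.
∂x/∂P_r = −3.9, so E_xy = -3.9·(6.6/44.121) ≈ -0.583.
E_xy < 0: the goods are complements.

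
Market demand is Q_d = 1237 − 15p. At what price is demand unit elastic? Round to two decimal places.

For linear demand Q_d = a − bp, E = −bp/(a − bp). |E| = 1 ⇒ bp = a − bp ⇒ p = a/(2b).
p = 1237/(2·15) ≈ 41.23.

41.23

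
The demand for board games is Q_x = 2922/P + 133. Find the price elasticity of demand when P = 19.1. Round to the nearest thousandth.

At P = 19.1, Q_x = 285.9843.
dQ_x/dP = −2922/P² = −8.0096.
Point elasticity E = (dQ_x/dP)·(P/Q_x) = -8.0096 × 19.1/285.9843 ≈ -0.535.
|E| < 1, so demand is inelastic at this price.

-0.535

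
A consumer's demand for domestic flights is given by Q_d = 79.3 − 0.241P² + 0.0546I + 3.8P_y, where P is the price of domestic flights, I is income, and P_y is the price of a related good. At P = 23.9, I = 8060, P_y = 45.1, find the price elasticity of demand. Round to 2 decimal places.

-0.50

First evaluate Q_d: 79.3 − 0.241(23.9)² + 0.0546(8060) + 3.8(45.1) = 79.3 − 137.6616 + 440.076 + 171.38 = 553.0944.
∂Q_d/∂P = −2·0.241·P = -11.5198, so E_p = -11.5198·(23.9/553.0944) ≈ -0.50.
|E_p| < 1: demand is inelastic.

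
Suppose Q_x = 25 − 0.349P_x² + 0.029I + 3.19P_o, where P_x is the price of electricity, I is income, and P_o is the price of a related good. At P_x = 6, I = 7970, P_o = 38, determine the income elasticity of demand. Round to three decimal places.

At the given point, Q_x = 25 − 0.349(6)² + 0.029(7970) + 3.19(38) = 25 − 12.564 + 231.13 + 121.22 = 364.786.
∂Q_x/∂I = +0.029, so E_I = 0.029·(7970/364.786) ≈ 0.634.
E_I ∈ (0,1): normal good (necessity).

0.634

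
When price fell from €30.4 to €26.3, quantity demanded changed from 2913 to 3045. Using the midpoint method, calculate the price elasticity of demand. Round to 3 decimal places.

-0.306

%ΔQ = (3045 − 2913)/[(2913 + 3045)/2] = 132/2979 ≈ 0.0443.
%ΔP = (26.3 − 30.4)/[(30.4 + 26.3)/2] = -4.1/28.35 ≈ -0.1446.
Arc elasticity E = %ΔQ/%ΔP ≈ 0.0443/-0.1446 ≈ -0.306.
|E| < 1: demand is inelastic over this range.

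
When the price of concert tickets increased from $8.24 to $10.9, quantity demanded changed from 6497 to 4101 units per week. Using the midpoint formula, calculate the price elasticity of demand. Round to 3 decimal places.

%Δq = (4101 − 6497)/[(6497 + 4101)/2] = -2396/5299 ≈ -0.4522.
%ΔP = (10.9 − 8.24)/[(8.24 + 10.9)/2] = 2.66/9.57 ≈ 0.2780.
Arc elasticity E = %Δq/%ΔP ≈ -0.4522/0.2780 ≈ -1.627.
|E| > 1: demand is elastic over this range.

-1.627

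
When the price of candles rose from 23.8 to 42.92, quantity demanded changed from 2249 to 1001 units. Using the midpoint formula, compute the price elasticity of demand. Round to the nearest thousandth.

%Δq = (1001 − 2249)/[(2249 + 1001)/2] = -1248/1625 ≈ -0.7680.
%ΔP = (42.92 − 23.8)/[(23.8 + 42.92)/2] = 19.12/33.36 ≈ 0.5731.
Arc elasticity E = %Δq/%ΔP ≈ -0.7680/0.5731 ≈ -1.340.
|E| > 1: demand is elastic over this range.

-1.340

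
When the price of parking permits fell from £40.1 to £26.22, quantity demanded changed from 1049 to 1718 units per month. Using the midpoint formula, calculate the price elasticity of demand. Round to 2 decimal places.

%ΔQ = (1718 − 1049)/[(1049 + 1718)/2] = 669/1383.5 ≈ 0.4836.
%ΔP = (26.22 − 40.1)/[(40.1 + 26.22)/2] = -13.88/33.16 ≈ -0.4186.
Arc elasticity E = %ΔQ/%ΔP ≈ 0.4836/-0.4186 ≈ -1.16.
|E| > 1: demand is elastic over this range.

-1.16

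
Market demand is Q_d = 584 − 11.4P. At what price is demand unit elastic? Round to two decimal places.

25.61

For linear demand Q_d = a − bP, E = −bP/(a − bP). |E| = 1 ⇒ bP = a − bP ⇒ P = a/(2b).
P = 584/(2·11.4) ≈ 25.61.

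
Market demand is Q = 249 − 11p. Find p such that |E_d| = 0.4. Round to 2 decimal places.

Set −bp/(a − bp) = −0.4 ⇒ bp = 0.4(a − bp) ⇒ bp(1+0.4) = 0.4·a.
p = 0.4·249/(11·1.4) ≈ 6.47.

6.47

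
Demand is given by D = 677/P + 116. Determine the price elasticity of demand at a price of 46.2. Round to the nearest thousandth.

-0.112

At P = 46.2, D = 130.6537.
dD/dP = −677/P² = −0.3172.
Point elasticity E = (dD/dP)·(P/D) = -0.3172 × 46.2/130.6537 ≈ -0.112.
|E| < 1, so demand is inelastic at this price.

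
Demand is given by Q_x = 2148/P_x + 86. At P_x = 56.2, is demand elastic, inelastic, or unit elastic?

At P_x = 56.2, Q_x = 124.2206.
dQ_x/dP_x = −2148/P_x² = −0.6801.
Point elasticity E = (dQ_x/dP_x)·(P_x/Q_x) = -0.6801 × 56.2/124.2206 ≈ -0.308.
|E| ≈ 0.308 < 1, so demand is inelastic.

inelastic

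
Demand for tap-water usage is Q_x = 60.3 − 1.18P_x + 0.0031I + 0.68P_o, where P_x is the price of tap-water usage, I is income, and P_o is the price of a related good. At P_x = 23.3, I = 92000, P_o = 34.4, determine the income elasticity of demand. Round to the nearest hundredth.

Substituting, Q_x = 60.3 − 1.18(23.3) + 0.0031(92000) + 0.68(34.4) = 60.3 − 27.494 + 285.2 + 23.392 = 341.398.
∂Q_x/∂I = +0.0031, so E_I = 0.0031·(92000/341.398) ≈ 0.84.
E_I ∈ (0,1): normal good (necessity).

0.84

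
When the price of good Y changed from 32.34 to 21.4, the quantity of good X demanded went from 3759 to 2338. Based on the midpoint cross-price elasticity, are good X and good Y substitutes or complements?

%ΔQ_x = (2338 − 3759)/[(3759+2338)/2] = -1421/3048.5 ≈ -0.4661.
%ΔP_y = (21.4 − 32.34)/[(32.34+21.4)/2] ≈ -0.4071.
E_xy = -0.4661/-0.4071 ≈ 1.145.
E_xy > 0, so the goods are substitutes.

substitutes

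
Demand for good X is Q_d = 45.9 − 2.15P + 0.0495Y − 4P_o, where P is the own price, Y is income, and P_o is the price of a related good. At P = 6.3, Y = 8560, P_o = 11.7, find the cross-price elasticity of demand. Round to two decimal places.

-0.11

At the given point, Q_d = 45.9 − 2.15(6.3) + 0.0495(8560) − 4(11.7) = 45.9 − 13.545 + 423.72 − 46.8 = 409.275.
∂Q_d/∂P_o = −4, so E_xy = -4·(11.7/409.275) ≈ -0.11.
E_xy < 0: the goods are complements.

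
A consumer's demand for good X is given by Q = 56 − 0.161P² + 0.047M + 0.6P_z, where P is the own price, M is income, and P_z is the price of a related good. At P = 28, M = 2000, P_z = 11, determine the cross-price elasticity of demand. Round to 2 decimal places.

Substituting, Q = 56 − 0.161(28)² + 0.047(2000) + 0.6(11) = 56 − 126.224 + 94 + 6.6 = 30.376.
∂Q/∂P_z = +0.6, so E_xy = 0.6·(11/30.376) ≈ 0.22.
E_xy > 0: the goods are substitutes.

0.22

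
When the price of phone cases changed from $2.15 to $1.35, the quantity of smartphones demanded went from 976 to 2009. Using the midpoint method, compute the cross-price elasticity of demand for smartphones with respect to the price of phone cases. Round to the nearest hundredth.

-1.51

%ΔQ_x = (2009 − 976)/[(976+2009)/2] = 1033/1492.5 ≈ 0.6921.
%ΔP_y = (1.35 − 2.15)/[(2.15+1.35)/2] ≈ -0.4571.
E_xy = 0.6921/-0.4571 ≈ -1.51.
E_xy < 0, so smartphones and phone cases are complements.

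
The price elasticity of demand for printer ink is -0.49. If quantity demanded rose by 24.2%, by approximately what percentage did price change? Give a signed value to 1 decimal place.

-49.4

%ΔQ ≈ E × %ΔP ⇒ %ΔP = %ΔQ / E = (24.2%)/(-0.49) ≈ -49.4%.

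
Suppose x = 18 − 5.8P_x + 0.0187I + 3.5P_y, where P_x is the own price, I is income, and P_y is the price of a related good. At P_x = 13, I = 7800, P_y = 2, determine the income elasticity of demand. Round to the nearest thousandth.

1.528

Evaluating quantity at (P_x, I, P_y) gives x = 18 − 5.8(13) + 0.0187(7800) + 3.5(2) = 18 − 75.4 + 145.86 + 7 = 95.46.
∂x/∂I = +0.0187, so E_I = 0.0187·(7800/95.46) ≈ 1.528.
E_I > 1: normal good (luxury).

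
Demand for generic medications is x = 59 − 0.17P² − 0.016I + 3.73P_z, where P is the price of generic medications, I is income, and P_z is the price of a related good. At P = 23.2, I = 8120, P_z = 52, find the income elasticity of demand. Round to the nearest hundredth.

-4.12

Evaluating quantity at (P, I, P_z) gives x = 59 − 0.17(23.2)² − 0.016(8120) + 3.73(52) = 59 − 91.5008 − 129.92 + 193.96 = 31.5392.
∂x/∂I = −0.016, so E_I = -0.016·(8120/31.5392) ≈ -4.12.
E_I < 0: inferior good.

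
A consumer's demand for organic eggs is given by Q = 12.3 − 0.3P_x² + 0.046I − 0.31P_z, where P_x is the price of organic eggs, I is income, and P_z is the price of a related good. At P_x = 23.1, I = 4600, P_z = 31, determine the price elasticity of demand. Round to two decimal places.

Substituting, Q = 12.3 − 0.3(23.1)² + 0.046(4600) − 0.31(31) = 12.3 − 160.083 + 211.6 − 9.61 = 54.207.
∂Q/∂P_x = −2·0.3·P_x = -13.86, so E_p = -13.86·(23.1/54.207) ≈ -5.91.
|E_p| > 1: demand is elastic.

-5.91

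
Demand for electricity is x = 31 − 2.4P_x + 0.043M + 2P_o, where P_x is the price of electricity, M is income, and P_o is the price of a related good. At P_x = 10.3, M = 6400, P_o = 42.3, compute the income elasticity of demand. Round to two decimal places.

0.75

Substituting, x = 31 − 2.4(10.3) + 0.043(6400) + 2(42.3) = 31 − 24.72 + 275.2 + 84.6 = 366.08.
∂x/∂M = +0.043, so E_I = 0.043·(6400/366.08) ≈ 0.75.
E_I ∈ (0,1): normal good (necessity).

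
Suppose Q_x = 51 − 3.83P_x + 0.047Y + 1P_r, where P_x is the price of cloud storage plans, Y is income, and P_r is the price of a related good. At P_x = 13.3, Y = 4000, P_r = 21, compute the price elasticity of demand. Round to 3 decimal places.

Substituting, Q_x = 51 − 3.83(13.3) + 0.047(4000) + 1(21) = 51 − 50.939 + 188 + 21 = 209.061.
∂Q_x/∂P_x = −3.83, so E_p = (−3.83)·(13.3/209.061) ≈ -0.244.
|E_p| < 1: demand is inelastic.

-0.244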